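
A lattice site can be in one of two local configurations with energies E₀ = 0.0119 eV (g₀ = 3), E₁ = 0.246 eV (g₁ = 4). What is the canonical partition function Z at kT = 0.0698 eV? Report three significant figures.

Eᵢ/kT = 0.17049, 3.5244.
Z = Σ gᵢe^(−Eᵢ/kT) = 3·e^(−0.17049) + 4·e^(−3.5244) = 2.5298 + 0.11788 = 2.6477.

Z = 2.65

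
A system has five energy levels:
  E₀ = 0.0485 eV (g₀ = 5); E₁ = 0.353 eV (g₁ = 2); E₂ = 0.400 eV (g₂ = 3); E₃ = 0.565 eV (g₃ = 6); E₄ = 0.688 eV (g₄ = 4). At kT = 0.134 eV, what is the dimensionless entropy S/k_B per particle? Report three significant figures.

2.02

Eᵢ/kT = 0.36194, 2.6343, 2.9851, 4.2164, 5.1343.
Z = Σ gᵢe^(−Eᵢ/kT) = 5·e^(−0.36194) + 2·e^(−2.6343) + 3·e^(−2.9851) + 6·e^(−4.2164) + 4·e^(−5.1343) = 3.4816 + 0.14354 + 0.15160 + 0.088510 + 0.023565 = 3.8888.
⟨E⟩ = Σ EᵢPᵢ = 0.089073 eV.
S/k_B = ln Z + ⟨E⟩/kT = ln(3.8888) + 0.089073/0.134 = 1.3581 + 0.66472 = 2.02.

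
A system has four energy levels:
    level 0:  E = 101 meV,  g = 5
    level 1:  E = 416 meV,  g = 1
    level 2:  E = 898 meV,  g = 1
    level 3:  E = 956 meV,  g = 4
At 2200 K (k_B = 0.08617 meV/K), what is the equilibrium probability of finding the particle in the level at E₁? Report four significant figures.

0.03617

k_BT = 0.08617 × 2200 K = 189.574 meV.
Eᵢ/kT = 0.532773, 2.19439, 4.73694, 5.04289.
Z = Σ gᵢe^(−Eᵢ/kT) = 5·e^(−0.532773) + 1·e^(−2.19439) + 1·e^(−4.73694) + 4·e^(−5.04289) = 2.93488 + 0.111427 + 0.00876543 + 0.0258203 = 3.08089.
P₁ = g₁ e^(−E₁/kT) / Z = 0.111427/3.08089 = 0.03617.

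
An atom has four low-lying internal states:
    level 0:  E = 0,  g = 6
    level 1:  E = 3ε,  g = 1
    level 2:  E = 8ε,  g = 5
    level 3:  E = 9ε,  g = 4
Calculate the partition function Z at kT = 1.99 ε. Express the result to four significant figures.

Z = 6.355

Eᵢ/kT = 0, 1.50754, 4.02010, 4.52261.
Z = Σ gᵢe^(−Eᵢ/kT) = 6·e^(−0) + 1·e^(−1.50754) + 5·e^(−4.02010) + 4·e^(−4.52261) = 6.00000 + 0.221454 + 0.0897558 + 0.0434426 = 6.35465.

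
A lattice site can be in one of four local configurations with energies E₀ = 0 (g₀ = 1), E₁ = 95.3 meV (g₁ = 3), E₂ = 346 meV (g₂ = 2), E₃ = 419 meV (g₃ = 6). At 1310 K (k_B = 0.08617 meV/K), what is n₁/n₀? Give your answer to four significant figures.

1.290

k_BT = 0.08617 × 1310 K = 112.883 meV.
n₁/n₀ = (g₁/g₀) exp[−(E₁−E₀)/kT] = (3/1) × exp(−(95.3 meV)/(112.883 meV)) = (3/1) × exp(-0.844237) = 1.290.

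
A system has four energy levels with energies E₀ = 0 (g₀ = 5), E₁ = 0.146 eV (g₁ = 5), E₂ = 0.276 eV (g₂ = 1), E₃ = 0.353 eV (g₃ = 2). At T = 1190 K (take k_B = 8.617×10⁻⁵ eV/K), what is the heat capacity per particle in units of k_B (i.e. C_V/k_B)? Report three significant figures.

k_BT = 8.617×10⁻⁵ × 1190 K = 0.10254 eV.
Eᵢ/kT = 0, 1.4238, 2.6916, 3.4426.
Z = Σ gᵢe^(−Eᵢ/kT) = 5·e^(−0) + 5·e^(−1.4238) + 1·e^(−2.6916) + 2·e^(−3.4426) = 5.0000 + 1.2040 + 0.067772 + 0.063963 = 6.3357.
⟨E⟩ = 0.034261 eV, ⟨E²⟩ = 0.0061236 eV².
C_V/k_B = (⟨E²⟩ − ⟨E⟩²)/(kT)² = (0.0061236 − 0.0011738)/0.010514 = 0.471.

0.471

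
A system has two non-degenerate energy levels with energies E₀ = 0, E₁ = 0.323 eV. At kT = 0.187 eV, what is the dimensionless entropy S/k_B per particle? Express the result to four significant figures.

Eᵢ/kT = 0, 1.72727.
Z = Σ e^(−Eᵢ/kT) = e^(−0) + e^(−1.72727) = 1.00000 + 0.177769 = 1.17777.
⟨E⟩ = Σ EᵢPᵢ = 0.0487526 eV.
S/k_B = ln Z + ⟨E⟩/kT = ln(1.17777) + 0.0487526/0.187 = 0.163623 + 0.260709 = 0.4243.

0.4243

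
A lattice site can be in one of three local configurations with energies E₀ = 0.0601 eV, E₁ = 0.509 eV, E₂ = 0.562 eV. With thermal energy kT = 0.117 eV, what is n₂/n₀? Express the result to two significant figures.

0.014

n₂/n₀ = exp[−(E₂−E₀)/kT] = exp(−(0.5019 eV)/(0.117 eV)) = exp(-4.290) = 0.014.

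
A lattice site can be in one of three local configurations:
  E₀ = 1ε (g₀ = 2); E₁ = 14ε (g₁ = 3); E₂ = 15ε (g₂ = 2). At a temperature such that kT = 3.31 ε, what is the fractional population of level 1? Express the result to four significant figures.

0.02829

Eᵢ/kT = 0.302115, 4.22961, 4.53172.
Z = Σ gᵢe^(−Eᵢ/kT) = 2·e^(−0.302115) + 3·e^(−4.22961) + 2·e^(−4.53172) = 1.47851 + 0.0436742 + 0.0215243 = 1.54371.
P₁ = g₁ e^(−E₁/kT) / Z = 0.0436742/1.54371 = 0.02829.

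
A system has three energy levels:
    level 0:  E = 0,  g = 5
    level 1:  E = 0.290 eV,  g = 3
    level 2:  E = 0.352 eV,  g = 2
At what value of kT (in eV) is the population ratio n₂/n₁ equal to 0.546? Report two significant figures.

0.31 eV

n₂/n₁ = (g₂/g₁) exp[−(E₂−E₁)/kT] = 0.546.
⇒ (E₂−E₁)/kT = ln((2/3)/0.546) = ln(1.221) = 0.1997.
kT = 0.062 eV / 0.1997 = 0.31 eV.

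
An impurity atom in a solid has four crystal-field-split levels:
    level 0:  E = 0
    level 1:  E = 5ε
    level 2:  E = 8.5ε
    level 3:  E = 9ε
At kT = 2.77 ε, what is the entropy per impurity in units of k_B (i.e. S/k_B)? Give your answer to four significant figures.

0.6755

Eᵢ/kT = 0, 1.80505, 3.06859, 3.24910.
Z = Σ e^(−Eᵢ/kT) = e^(−0) + e^(−1.80505) + e^(−3.06859) + e^(−3.24910) = 1.00000 + 0.164466 + 0.0464867 + 0.0388091 = 1.24976.
⟨E⟩ = Σ EᵢPᵢ = 1.25364 ε.
S/k_B = ln Z + ⟨E⟩/kT = ln(1.24976) + 1.25364/2.77 = 0.222952 + 0.452578 = 0.6755.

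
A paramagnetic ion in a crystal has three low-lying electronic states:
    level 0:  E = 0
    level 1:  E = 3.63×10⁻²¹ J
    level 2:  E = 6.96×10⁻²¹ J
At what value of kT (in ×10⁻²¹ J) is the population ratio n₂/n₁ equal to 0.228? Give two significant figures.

2.3 ×10⁻²¹ J

n₂/n₁ = exp[−(E₂−E₁)/kT] = 0.228.
⇒ (E₂−E₁)/kT = ln(1/0.228) = ln(4.386) = 1.478.
kT = 3.33 ×10⁻²¹ J / 1.478 = 2.3 ×10⁻²¹ J.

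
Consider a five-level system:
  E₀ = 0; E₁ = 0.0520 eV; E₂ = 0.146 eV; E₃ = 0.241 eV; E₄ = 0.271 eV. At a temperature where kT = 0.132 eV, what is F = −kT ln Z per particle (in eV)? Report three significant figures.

Eᵢ/kT = 0, 0.39394, 1.1061, 1.8258, 2.0530.
Z = Σ e^(−Eᵢ/kT) = e^(−0) + e^(−0.39394) + e^(−1.1061) + e^(−1.8258) + e^(−2.0530) = 1.0000 + 0.67439 + 0.33085 + 0.16109 + 0.12835 = 2.2947.
F = −kT ln Z = −0.132 × ln(2.2947) = −0.132 × 0.83060 = -0.110 eV.

-0.110 eV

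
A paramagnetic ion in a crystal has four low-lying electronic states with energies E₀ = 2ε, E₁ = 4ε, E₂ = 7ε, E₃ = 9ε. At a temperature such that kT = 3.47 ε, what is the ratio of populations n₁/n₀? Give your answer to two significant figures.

0.56

n₁/n₀ = exp[−(E₁−E₀)/kT] = exp(−(2ε)/(3.47ε)) = exp(-0.5764) = 0.56.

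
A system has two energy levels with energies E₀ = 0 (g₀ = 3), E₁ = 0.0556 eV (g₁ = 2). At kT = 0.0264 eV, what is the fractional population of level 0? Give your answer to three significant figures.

Eᵢ/kT = 0, 2.1061.
Z = Σ gᵢe^(−Eᵢ/kT) = 3·e^(−0) + 2·e^(−2.1061) = 3.0000 + 0.24342 = 3.2434.
P₀ = g₀ e^(−E₀/kT) / Z = 3.0000/3.2434 = 0.925.

0.925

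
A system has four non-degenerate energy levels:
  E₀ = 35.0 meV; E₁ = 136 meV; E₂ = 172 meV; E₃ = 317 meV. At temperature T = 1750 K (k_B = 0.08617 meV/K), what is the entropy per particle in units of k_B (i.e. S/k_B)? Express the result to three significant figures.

1.21

k_BT = 0.08617 × 1750 K = 150.80 meV.
Eᵢ/kT = 0.23210, 0.90186, 1.1406, 2.1021.
Z = Σ e^(−Eᵢ/kT) = e^(−0.23210) + e^(−0.90186) + e^(−1.1406) + e^(−2.1021) = 0.79287 + 0.40581 + 0.31963 + 0.12220 = 1.6405.
⟨E⟩ = Σ EᵢPᵢ = 107.68 meV.
S/k_B = ln Z + ⟨E⟩/kT = ln(1.6405) + 107.68/150.80 = 0.49500 + 0.71406 = 1.21.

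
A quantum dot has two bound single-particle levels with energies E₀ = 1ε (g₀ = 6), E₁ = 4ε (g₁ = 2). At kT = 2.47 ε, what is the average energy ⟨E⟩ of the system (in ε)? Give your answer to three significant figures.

1.27 ε

Eᵢ/kT = 0.40486, 1.6194.
Z = Σ gᵢe^(−Eᵢ/kT) = 6·e^(−0.40486) + 2·e^(−1.6194) = 4.0024 + 0.39603 = 4.3984.
⟨E⟩ = Σ Eᵢ gᵢe^(−Eᵢ/kT) / Z = (1·4.0024 + 4·0.39603) / 4.3984 = 1.27 ε.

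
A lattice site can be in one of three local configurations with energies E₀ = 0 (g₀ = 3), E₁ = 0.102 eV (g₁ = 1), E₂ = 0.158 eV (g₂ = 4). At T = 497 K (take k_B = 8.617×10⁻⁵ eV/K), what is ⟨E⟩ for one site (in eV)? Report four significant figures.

0.007899 eV

k_BT = 8.617×10⁻⁵ × 497 K = 0.0428265 eV.
Eᵢ/kT = 0, 2.38170, 3.68930.
Z = Σ gᵢe^(−Eᵢ/kT) = 3·e^(−0) + 1·e^(−2.38170) + 4·e^(−3.68930) = 3.00000 + 0.0923934 + 0.0999580 = 3.19235.
⟨E⟩ = Σ Eᵢ gᵢe^(−Eᵢ/kT) / Z = (0·3.00000 + 0.102·0.0923934 + 0.158·0.0999580) / 3.19235 = 0.007899 eV.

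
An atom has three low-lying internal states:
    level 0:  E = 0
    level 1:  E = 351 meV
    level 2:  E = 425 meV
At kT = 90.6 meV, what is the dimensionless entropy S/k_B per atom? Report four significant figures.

Eᵢ/kT = 0, 3.87417, 4.69095.
Z = Σ e^(−Eᵢ/kT) = e^(−0) + e^(−3.87417) + e^(−4.69095) = 1.00000 + 0.0207716 + 0.00917796 = 1.02995.
⟨E⟩ = Σ EᵢPᵢ = 10.8660 meV.
S/k_B = ln Z + ⟨E⟩/kT = ln(1.02995) + 10.8660/90.6 = 0.0295103 + 0.119934 = 0.1494.

0.1494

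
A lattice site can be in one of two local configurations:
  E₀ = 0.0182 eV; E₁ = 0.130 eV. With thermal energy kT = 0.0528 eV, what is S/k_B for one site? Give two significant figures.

0.34

Eᵢ/kT = 0.3447, 2.462.
Z = Σ e^(−Eᵢ/kT) = e^(−0.3447) + e^(−2.462) = 0.7084 + 0.08526 = 0.7937.
⟨E⟩ = Σ EᵢPᵢ = 0.03021 eV.
S/k_B = ln Z + ⟨E⟩/kT = ln(0.7937) + 0.03021/0.0528 = -0.2310 + 0.5722 = 0.34.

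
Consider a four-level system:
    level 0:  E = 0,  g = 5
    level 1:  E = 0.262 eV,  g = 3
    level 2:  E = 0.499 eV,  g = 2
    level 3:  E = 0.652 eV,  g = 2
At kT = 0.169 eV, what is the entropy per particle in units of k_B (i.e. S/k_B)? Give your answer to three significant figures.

2.01

Eᵢ/kT = 0, 1.5503, 2.9527, 3.8580.
Z = Σ gᵢe^(−Eᵢ/kT) = 5·e^(−0) + 3·e^(−1.5503) + 2·e^(−2.9527) + 2·e^(−3.8580) = 5.0000 + 0.63655 + 0.10440 + 0.042220 = 5.7832.
⟨E⟩ = Σ EᵢPᵢ = 0.042606 eV.
S/k_B = ln Z + ⟨E⟩/kT = ln(5.7832) + 0.042606/0.169 = 1.7550 + 0.25211 = 2.01.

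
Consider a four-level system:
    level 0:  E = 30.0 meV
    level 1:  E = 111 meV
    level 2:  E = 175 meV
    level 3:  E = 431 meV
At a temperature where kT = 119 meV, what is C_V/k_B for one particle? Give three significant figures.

Eᵢ/kT = 0.25210, 0.93277, 1.4706, 3.6218.
Z = Σ e^(−Eᵢ/kT) = e^(−0.25210) + e^(−0.93277) + e^(−1.4706) + e^(−3.6218) = 0.77717 + 0.39346 + 0.22979 + 0.026735 = 1.4272.
⟨E⟩ = 83.187 meV, ⟨E²⟩ = 12297 meV².
C_V/k_B = (⟨E²⟩ − ⟨E⟩²)/(kT)² = (12297 − 6920.1)/14161 = 0.380.

0.380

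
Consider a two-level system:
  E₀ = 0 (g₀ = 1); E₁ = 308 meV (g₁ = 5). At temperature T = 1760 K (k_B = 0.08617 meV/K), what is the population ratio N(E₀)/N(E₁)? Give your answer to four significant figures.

1.524

k_BT = 0.08617 × 1760 K = 151.659 meV.
n₀/n₁ = (g₀/g₁) exp[−(E₀−E₁)/kT] = (1/5) × exp(−(-308 meV)/(151.659 meV)) = (1/5) × exp(2.03087) = 1.524.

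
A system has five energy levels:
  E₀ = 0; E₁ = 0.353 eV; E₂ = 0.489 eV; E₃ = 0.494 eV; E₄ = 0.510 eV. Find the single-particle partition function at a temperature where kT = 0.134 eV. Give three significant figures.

Eᵢ/kT = 0, 2.6343, 3.6493, 3.6866, 3.8060.
Z = Σ e^(−Eᵢ/kT) = e^(−0) + e^(−2.6343) + e^(−3.6493) + e^(−3.6866) + e^(−3.8060) = 1.0000 + 0.071769 + 0.026009 + 0.025057 + 0.022237 = 1.1451.

Z = 1.15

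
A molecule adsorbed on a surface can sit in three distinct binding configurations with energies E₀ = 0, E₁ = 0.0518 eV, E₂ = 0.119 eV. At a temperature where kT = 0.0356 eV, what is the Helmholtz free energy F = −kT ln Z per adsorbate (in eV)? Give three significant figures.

Eᵢ/kT = 0, 1.4551, 3.3427.
Z = Σ e^(−Eᵢ/kT) = e^(−0) + e^(−1.4551) + e^(−3.3427) = 1.0000 + 0.23338 + 0.035341 = 1.2687.
F = −kT ln Z = −0.0356 × ln(1.2687) = −0.0356 × 0.23799 = -0.00847 eV.

-0.00847 eV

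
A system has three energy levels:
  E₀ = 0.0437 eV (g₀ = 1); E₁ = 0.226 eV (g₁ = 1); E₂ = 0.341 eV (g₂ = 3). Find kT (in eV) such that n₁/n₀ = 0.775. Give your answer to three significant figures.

n₁/n₀ = (g₁/g₀) exp[−(E₁−E₀)/kT] = 0.775.
⇒ (E₁−E₀)/kT = ln((1/1)/0.775) = ln(1.2903) = 0.25487.
kT = 0.1823 eV / 0.25487 = 0.715 eV.

0.715 eV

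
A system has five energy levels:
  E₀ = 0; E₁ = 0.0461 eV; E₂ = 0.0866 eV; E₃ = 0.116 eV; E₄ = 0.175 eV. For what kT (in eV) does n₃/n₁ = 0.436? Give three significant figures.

n₃/n₁ = exp[−(E₃−E₁)/kT] = 0.436.
⇒ (E₃−E₁)/kT = ln(1/0.436) = ln(2.2936) = 0.83012.
kT = 0.0699 eV / 0.83012 = 0.0842 eV.

0.0842 eV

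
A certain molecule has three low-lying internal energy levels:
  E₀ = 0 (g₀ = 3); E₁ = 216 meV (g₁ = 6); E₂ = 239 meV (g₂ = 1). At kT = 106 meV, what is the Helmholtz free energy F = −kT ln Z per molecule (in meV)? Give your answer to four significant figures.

Eᵢ/kT = 0, 2.03774, 2.25472.
Z = Σ gᵢe^(−Eᵢ/kT) = 3·e^(−0) + 6·e^(−2.03774) + 1·e^(−2.25472) = 3.00000 + 0.781937 + 0.104903 = 3.88684.
F = −kT ln Z = −106 × ln(3.88684) = −106 × 1.35760 = -143.9 meV.

-143.9 meV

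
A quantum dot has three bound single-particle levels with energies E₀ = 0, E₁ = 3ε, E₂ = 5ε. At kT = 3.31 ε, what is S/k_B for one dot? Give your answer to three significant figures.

0.916

Eᵢ/kT = 0, 0.90634, 1.5106.
Z = Σ e^(−Eᵢ/kT) = e^(−0) + e^(−0.90634) + e^(−1.5106) = 1.0000 + 0.40400 + 0.22078 = 1.6248.
⟨E⟩ = Σ EᵢPᵢ = 1.4253 ε.
S/k_B = ln Z + ⟨E⟩/kT = ln(1.6248) + 1.4253/3.31 = 0.48538 + 0.43060 = 0.916.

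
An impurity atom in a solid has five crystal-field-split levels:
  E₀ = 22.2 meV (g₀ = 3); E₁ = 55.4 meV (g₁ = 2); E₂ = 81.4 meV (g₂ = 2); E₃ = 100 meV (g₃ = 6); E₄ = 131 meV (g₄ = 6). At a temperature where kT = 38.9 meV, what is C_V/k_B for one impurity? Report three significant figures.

Eᵢ/kT = 0.57069, 1.4242, 2.0925, 2.5707, 3.3676.
Z = Σ gᵢe^(−Eᵢ/kT) = 3·e^(−0.57069) + 2·e^(−1.4242) + 2·e^(−2.0925) + 6·e^(−2.5707) + 6·e^(−3.3676) = 1.6954 + 0.48140 + 0.24676 + 0.45889 + 0.20683 = 3.0893.
⟨E⟩ = 50.943 meV, ⟨E²⟩ = 3912.3 meV².
C_V/k_B = (⟨E²⟩ − ⟨E⟩²)/(kT)² = (3912.3 − 2595.2)/1513.2 = 0.870.

0.870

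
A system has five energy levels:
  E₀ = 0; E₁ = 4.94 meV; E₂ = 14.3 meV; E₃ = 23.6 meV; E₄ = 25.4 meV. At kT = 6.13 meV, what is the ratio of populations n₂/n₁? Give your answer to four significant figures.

n₂/n₁ = exp[−(E₂−E₁)/kT] = exp(−(9.36 meV)/(6.13 meV)) = exp(-1.52692) = 0.2172.

0.2172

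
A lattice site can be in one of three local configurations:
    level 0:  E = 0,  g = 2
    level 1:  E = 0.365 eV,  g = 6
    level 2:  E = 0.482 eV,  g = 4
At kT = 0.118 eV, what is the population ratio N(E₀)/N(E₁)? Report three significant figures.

n₀/n₁ = (g₀/g₁) exp[−(E₀−E₁)/kT] = (2/6) × exp(−(-0.365 eV)/(0.118 eV)) = (2/6) × exp(3.0932) = 7.35.

7.35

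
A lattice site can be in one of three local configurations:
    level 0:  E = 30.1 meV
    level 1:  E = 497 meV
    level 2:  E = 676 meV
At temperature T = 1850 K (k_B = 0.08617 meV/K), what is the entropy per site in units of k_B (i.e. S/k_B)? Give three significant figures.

0.280

k_BT = 0.08617 × 1850 K = 159.41 meV.
Eᵢ/kT = 0.18882, 3.1177, 4.2406.
Z = Σ e^(−Eᵢ/kT) = e^(−0.18882) + e^(−3.1177) + e^(−4.2406) = 0.82794 + 0.044259 + 0.014399 = 0.88660.
⟨E⟩ = Σ EᵢPᵢ = 63.897 meV.
S/k_B = ln Z + ⟨E⟩/kT = ln(0.88660) + 63.897/159.41 = -0.12036 + 0.40083 = 0.280.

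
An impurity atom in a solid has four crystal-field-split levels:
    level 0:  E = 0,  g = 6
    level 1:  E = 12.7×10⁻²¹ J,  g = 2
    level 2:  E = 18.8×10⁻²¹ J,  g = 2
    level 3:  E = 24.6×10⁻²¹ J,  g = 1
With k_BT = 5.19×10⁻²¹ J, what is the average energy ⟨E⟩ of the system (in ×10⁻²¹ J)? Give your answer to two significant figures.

Eᵢ/kT = 0, 2.447, 3.622, 4.740.
Z = Σ gᵢe^(−Eᵢ/kT) = 6·e^(−0) + 2·e^(−2.447) + 2·e^(−3.622) + 1·e^(−4.740) = 6.000 + 0.1731 + 0.05346 + 0.008739 = 6.235.
⟨E⟩ = Σ Eᵢ gᵢe^(−Eᵢ/kT) / Z = (0·6.000 + 12.7·0.1731 + 18.8·0.05346 + 24.6·0.008739) / 6.235 = 0.55 ×10⁻²¹ J.

0.55 ×10⁻²¹ J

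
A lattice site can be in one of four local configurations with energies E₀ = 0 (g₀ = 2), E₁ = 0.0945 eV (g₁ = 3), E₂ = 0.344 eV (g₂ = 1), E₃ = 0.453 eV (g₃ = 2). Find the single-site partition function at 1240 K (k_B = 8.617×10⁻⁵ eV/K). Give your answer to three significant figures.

Z = 3.31

k_BT = 8.617×10⁻⁵ × 1240 K = 0.10685 eV.
Eᵢ/kT = 0, 0.88442, 3.2195, 4.2396.
Z = Σ gᵢe^(−Eᵢ/kT) = 2·e^(−0) + 3·e^(−0.88442) + 1·e^(−3.2195) + 2·e^(−4.2396) = 2.0000 + 1.2389 + 0.039975 + 0.028827 = 3.3077.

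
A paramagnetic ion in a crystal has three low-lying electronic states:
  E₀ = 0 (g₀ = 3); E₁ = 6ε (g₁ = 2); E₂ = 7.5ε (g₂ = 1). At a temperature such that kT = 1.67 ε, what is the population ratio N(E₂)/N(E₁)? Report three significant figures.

0.204

n₂/n₁ = (g₂/g₁) exp[−(E₂−E₁)/kT] = (1/2) × exp(−(1.5ε)/(1.67ε)) = (1/2) × exp(-0.89820) = 0.204.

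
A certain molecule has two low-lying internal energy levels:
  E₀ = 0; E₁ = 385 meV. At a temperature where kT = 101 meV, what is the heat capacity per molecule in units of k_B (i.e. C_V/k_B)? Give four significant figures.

0.3075

Eᵢ/kT = 0, 3.81188.
Z = Σ e^(−Eᵢ/kT) = e^(−0) + e^(−3.81188) = 1.00000 + 0.0221066 = 1.02211.
⟨E⟩ = 8.32693 meV, ⟨E²⟩ = 3205.87 meV².
C_V/k_B = (⟨E²⟩ − ⟨E⟩²)/(kT)² = (3205.87 − 69.3378)/10201.0 = 0.3075.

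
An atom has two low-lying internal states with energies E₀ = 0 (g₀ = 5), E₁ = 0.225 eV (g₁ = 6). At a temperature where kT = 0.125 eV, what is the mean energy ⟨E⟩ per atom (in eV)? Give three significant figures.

0.0372 eV

Eᵢ/kT = 0, 1.8000.
Z = Σ gᵢe^(−Eᵢ/kT) = 5·e^(−0) + 6·e^(−1.8000) = 5.0000 + 0.99179 = 5.9918.
⟨E⟩ = Σ Eᵢ gᵢe^(−Eᵢ/kT) / Z = (0·5.0000 + 0.225·0.99179) / 5.9918 = 0.0372 eV.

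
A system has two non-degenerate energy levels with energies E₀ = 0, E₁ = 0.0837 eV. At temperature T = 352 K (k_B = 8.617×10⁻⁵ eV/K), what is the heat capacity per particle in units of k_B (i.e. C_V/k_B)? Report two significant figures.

0.43

k_BT = 8.617×10⁻⁵ × 352 K = 0.03033 eV.
Eᵢ/kT = 0, 2.760.
Z = Σ e^(−Eᵢ/kT) = e^(−0) + e^(−2.760) = 1.000 + 0.06329 = 1.063.
⟨E⟩ = 0.004983 eV, ⟨E²⟩ = 0.0004171 eV².
C_V/k_B = (⟨E²⟩ − ⟨E⟩²)/(kT)² = (0.0004171 − 0.00002483)/0.0009199 = 0.43.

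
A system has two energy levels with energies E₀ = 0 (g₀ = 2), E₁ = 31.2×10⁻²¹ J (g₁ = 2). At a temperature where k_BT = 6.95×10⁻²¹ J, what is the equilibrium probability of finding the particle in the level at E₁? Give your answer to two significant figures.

Eᵢ/kT = 0, 4.489.
Z = Σ gᵢe^(−Eᵢ/kT) = 2·e^(−0) + 2·e^(−4.489) = 2.000 + 0.02246 = 2.022.
P₁ = g₁ e^(−E₁/kT) / Z = 0.02246/2.022 = 0.011.

0.011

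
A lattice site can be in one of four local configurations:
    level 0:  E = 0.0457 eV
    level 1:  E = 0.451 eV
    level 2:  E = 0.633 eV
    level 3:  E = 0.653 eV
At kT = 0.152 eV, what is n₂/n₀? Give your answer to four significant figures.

0.02099

n₂/n₀ = exp[−(E₂−E₀)/kT] = exp(−(0.5873 eV)/(0.152 eV)) = exp(-3.86382) = 0.02099.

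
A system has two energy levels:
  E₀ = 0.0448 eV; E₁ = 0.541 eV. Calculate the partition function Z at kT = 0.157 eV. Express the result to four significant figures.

Z = 0.7836

Eᵢ/kT = 0.285350, 3.44586.
Z = Σ e^(−Eᵢ/kT) = e^(−0.285350) + e^(−3.44586) = 0.751751 + 0.0318773 = 0.783628.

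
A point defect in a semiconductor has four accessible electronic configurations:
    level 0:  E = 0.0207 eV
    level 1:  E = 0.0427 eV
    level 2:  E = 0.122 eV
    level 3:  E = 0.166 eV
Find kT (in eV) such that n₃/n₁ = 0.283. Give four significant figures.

n₃/n₁ = exp[−(E₃−E₁)/kT] = 0.283.
⇒ (E₃−E₁)/kT = ln(1/0.283) = ln(3.53357) = 1.26231.
kT = 0.1233 eV / 1.26231 = 0.09768 eV.

0.09768 eV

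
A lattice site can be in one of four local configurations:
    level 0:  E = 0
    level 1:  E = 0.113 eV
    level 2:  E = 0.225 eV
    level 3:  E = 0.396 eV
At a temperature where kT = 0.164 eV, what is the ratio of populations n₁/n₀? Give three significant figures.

0.502

n₁/n₀ = exp[−(E₁−E₀)/kT] = exp(−(0.113 eV)/(0.164 eV)) = exp(-0.68902) = 0.502.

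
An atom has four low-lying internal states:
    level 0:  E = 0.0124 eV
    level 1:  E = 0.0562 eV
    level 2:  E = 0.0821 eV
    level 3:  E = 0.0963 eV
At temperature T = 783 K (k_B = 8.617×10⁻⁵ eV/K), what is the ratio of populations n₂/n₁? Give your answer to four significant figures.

k_BT = 8.617×10⁻⁵ × 783 K = 0.0674711 eV.
n₂/n₁ = exp[−(E₂−E₁)/kT] = exp(−(0.0259 eV)/(0.0674711 eV)) = exp(-0.383868) = 0.6812.

0.6812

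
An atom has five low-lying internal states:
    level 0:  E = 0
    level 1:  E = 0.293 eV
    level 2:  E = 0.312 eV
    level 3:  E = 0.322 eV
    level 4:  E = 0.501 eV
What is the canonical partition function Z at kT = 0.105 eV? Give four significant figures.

Z = 1.168

Eᵢ/kT = 0, 2.79048, 2.97143, 3.06667, 4.77143.
Z = Σ e^(−Eᵢ/kT) = e^(−0) + e^(−2.79048) + e^(−2.97143) + e^(−3.06667) + e^(−4.77143) = 1.00000 + 0.0613917 + 0.0512300 + 0.0465760 + 0.00846826 = 1.16767.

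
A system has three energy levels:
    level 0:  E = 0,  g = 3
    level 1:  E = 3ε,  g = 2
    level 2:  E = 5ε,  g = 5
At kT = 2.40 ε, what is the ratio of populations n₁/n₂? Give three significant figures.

n₁/n₂ = (g₁/g₂) exp[−(E₁−E₂)/kT] = (2/5) × exp(−(-2ε)/(2.40ε)) = (2/5) × exp(0.83333) = 0.920.

0.920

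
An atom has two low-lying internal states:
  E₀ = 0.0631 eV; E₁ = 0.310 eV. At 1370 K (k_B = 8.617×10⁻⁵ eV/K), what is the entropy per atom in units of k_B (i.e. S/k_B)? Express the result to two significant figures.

0.35

k_BT = 8.617×10⁻⁵ × 1370 K = 0.1181 eV.
Eᵢ/kT = 0.5343, 2.625.
Z = Σ e^(−Eᵢ/kT) = e^(−0.5343) + e^(−2.625) = 0.5861 + 0.07244 = 0.6585.
⟨E⟩ = Σ EᵢPᵢ = 0.09026 eV.
S/k_B = ln Z + ⟨E⟩/kT = ln(0.6585) + 0.09026/0.1181 = -0.4178 + 0.7643 = 0.35.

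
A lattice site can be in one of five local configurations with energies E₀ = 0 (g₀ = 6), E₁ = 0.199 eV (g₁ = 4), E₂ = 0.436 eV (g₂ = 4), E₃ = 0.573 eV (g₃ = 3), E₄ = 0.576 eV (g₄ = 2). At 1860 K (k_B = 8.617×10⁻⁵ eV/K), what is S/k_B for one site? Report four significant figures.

2.373

k_BT = 8.617×10⁻⁵ × 1860 K = 0.160276 eV.
Eᵢ/kT = 0, 1.24161, 2.72031, 3.57508, 3.59380.
Z = Σ gᵢe^(−Eᵢ/kT) = 6·e^(−0) + 4·e^(−1.24161) + 4·e^(−2.72031) + 3·e^(−3.57508) + 2·e^(−3.59380) = 6.00000 + 1.15567 + 0.263417 + 0.0840396 + 0.0549873 = 7.55811.
⟨E⟩ = Σ EᵢPᵢ = 0.0561854 eV.
S/k_B = ln Z + ⟨E⟩/kT = ln(7.55811) + 0.0561854/0.160276 = 2.02262 + 0.350554 = 2.373.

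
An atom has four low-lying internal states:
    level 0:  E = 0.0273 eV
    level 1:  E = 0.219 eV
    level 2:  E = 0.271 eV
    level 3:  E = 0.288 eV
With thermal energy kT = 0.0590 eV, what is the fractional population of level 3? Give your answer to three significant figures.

Eᵢ/kT = 0.46271, 3.7119, 4.5932, 4.8814.
Z = Σ e^(−Eᵢ/kT) = e^(−0.46271) + e^(−3.7119) + e^(−4.5932) + e^(−4.8814) = 0.62958 + 0.024431 + 0.010120 + 0.0075864 = 0.67172.
P₃ = e^(−E₃/kT) / Z = 0.0075864/0.67172 = 0.0113.

0.0113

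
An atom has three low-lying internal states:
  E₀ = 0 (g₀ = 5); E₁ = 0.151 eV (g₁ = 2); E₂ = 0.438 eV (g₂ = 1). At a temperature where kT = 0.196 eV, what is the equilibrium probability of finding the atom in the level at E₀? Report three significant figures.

0.829

Eᵢ/kT = 0, 0.77041, 2.2347.
Z = Σ gᵢe^(−Eᵢ/kT) = 5·e^(−0) + 2·e^(−0.77041) + 1·e^(−2.2347) = 5.0000 + 0.92565 + 0.10702 = 6.0327.
P₀ = g₀ e^(−E₀/kT) / Z = 5.0000/6.0327 = 0.829.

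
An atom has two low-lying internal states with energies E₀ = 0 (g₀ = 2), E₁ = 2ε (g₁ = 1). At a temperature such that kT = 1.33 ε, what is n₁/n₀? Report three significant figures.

0.111

n₁/n₀ = (g₁/g₀) exp[−(E₁−E₀)/kT] = (1/2) × exp(−(2ε)/(1.33ε)) = (1/2) × exp(-1.5038) = 0.111.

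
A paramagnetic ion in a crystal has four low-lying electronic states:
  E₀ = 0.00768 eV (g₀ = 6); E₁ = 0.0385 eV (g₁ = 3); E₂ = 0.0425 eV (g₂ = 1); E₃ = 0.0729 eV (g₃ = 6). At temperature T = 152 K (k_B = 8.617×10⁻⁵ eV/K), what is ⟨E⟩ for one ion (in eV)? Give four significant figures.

k_BT = 8.617×10⁻⁵ × 152 K = 0.0130978 eV.
Eᵢ/kT = 0.586358, 2.93942, 3.24482, 5.56582.
Z = Σ gᵢe^(−Eᵢ/kT) = 6·e^(−0.586358) + 3·e^(−2.93942) + 1·e^(−3.24482) + 6·e^(−5.56582) = 3.33810 + 0.158689 + 0.0389756 + 0.0229586 = 3.55872.
⟨E⟩ = Σ Eᵢ gᵢe^(−Eᵢ/kT) / Z = (0.00768·3.33810 + 0.0385·0.158689 + 0.0425·0.0389756 + 0.0729·0.0229586) / 3.55872 = 0.009856 eV.

0.009856 eV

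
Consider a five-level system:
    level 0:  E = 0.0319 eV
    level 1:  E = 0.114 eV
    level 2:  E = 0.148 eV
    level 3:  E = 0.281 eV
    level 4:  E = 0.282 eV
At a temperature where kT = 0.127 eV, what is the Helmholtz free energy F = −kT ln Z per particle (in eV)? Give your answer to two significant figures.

-0.069 eV

Eᵢ/kT = 0.2512, 0.8976, 1.165, 2.213, 2.220.
Z = Σ e^(−Eᵢ/kT) = e^(−0.2512) + e^(−0.8976) + e^(−1.165) + e^(−2.213) + e^(−2.220) = 0.7779 + 0.4075 + 0.3119 + 0.1094 + 0.1086 = 1.715.
F = −kT ln Z = −0.127 × ln(1.715) = −0.127 × 0.5394 = -0.069 eV.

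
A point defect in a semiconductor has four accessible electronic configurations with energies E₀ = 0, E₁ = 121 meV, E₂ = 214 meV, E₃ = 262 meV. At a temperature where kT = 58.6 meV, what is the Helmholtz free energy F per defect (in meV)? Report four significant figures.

Eᵢ/kT = 0, 2.06485, 3.65188, 4.47099.
Z = Σ e^(−Eᵢ/kT) = e^(−0) + e^(−2.06485) + e^(−3.65188) + e^(−4.47099) = 1.00000 + 0.126837 + 0.0259423 + 0.0114360 = 1.16422.
F = −kT ln Z = −58.6 × ln(1.16422) = −58.6 × 0.152051 = -8.910 meV.

-8.910 meV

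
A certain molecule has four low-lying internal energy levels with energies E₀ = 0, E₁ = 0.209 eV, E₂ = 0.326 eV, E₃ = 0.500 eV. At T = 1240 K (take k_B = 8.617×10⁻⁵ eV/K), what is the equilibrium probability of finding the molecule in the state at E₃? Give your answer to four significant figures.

0.007750

k_BT = 8.617×10⁻⁵ × 1240 K = 0.106851 eV.
Eᵢ/kT = 0, 1.95599, 3.05098, 4.67941.
Z = Σ e^(−Eᵢ/kT) = e^(−0) + e^(−1.95599) + e^(−3.05098) + e^(−4.67941) = 1.00000 + 0.141424 + 0.0473125 + 0.00928449 = 1.19802.
P₃ = e^(−E₃/kT) / Z = 0.00928449/1.19802 = 0.007750.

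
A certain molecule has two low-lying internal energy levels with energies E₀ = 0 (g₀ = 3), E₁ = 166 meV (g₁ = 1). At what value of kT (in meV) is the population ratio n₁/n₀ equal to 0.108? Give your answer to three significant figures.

n₁/n₀ = (g₁/g₀) exp[−(E₁−E₀)/kT] = 0.108.
⇒ (E₁−E₀)/kT = ln((1/3)/0.108) = ln(3.0864) = 1.1270.
kT = 166 meV / 1.1270 = 147 meV.

147 meV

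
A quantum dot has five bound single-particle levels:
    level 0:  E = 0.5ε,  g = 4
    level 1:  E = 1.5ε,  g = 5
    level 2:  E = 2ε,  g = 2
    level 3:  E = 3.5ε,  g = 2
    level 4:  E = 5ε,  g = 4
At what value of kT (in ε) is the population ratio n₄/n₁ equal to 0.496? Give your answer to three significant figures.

7.32 ε

n₄/n₁ = (g₄/g₁) exp[−(E₄−E₁)/kT] = 0.496.
⇒ (E₄−E₁)/kT = ln((4/5)/0.496) = ln(1.6129) = 0.47803.
kT = 3.5ε / 0.47803 = 7.32 ε.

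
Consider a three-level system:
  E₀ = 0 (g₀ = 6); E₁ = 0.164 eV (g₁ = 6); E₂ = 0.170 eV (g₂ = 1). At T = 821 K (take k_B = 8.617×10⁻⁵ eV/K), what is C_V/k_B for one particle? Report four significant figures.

k_BT = 8.617×10⁻⁵ × 821 K = 0.0707456 eV.
Eᵢ/kT = 0, 2.31817, 2.40298.
Z = Σ gᵢe^(−Eᵢ/kT) = 6·e^(−0) + 6·e^(−2.31817) + 1·e^(−2.40298) = 6.00000 + 0.590722 + 0.0904480 = 6.68117.
⟨E⟩ = 0.0168016 eV, ⟨E²⟩ = 0.00276928 eV².
C_V/k_B = (⟨E²⟩ − ⟨E⟩²)/(kT)² = (0.00276928 − 0.000282294)/0.00500494 = 0.4969.

0.4969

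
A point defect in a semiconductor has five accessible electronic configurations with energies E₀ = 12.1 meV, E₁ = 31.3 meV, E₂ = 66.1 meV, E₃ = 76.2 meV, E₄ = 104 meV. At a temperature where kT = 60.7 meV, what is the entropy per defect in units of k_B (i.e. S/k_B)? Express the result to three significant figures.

Eᵢ/kT = 0.19934, 0.51565, 1.0890, 1.2554, 1.7133.
Z = Σ e^(−Eᵢ/kT) = e^(−0.19934) + e^(−0.51565) + e^(−1.0890) + e^(−1.2554) + e^(−1.7133) = 0.81927 + 0.59711 + 0.33655 + 0.28496 + 0.18027 = 2.2182.
⟨E⟩ = Σ EᵢPᵢ = 41.164 meV.
S/k_B = ln Z + ⟨E⟩/kT = ln(2.2182) + 41.164/60.7 = 0.79670 + 0.67815 = 1.47.

1.47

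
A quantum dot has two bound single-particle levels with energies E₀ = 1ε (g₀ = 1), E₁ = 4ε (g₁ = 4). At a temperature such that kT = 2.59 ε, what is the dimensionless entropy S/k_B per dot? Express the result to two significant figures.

1.5

Eᵢ/kT = 0.3861, 1.544.
Z = Σ gᵢe^(−Eᵢ/kT) = 1·e^(−0.3861) + 4·e^(−1.544) = 0.6797 + 0.8541 = 1.534.
⟨E⟩ = Σ EᵢPᵢ = 2.670 ε.
S/k_B = ln Z + ⟨E⟩/kT = ln(1.534) + 2.670/2.59 = 0.4279 + 1.031 = 1.5.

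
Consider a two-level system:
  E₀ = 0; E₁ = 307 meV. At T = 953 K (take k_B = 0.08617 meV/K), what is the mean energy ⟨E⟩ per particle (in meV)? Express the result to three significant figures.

k_BT = 0.08617 × 953 K = 82.120 meV.
Eᵢ/kT = 0, 3.7384.
Z = Σ e^(−Eᵢ/kT) = e^(−0) + e^(−3.7384) = 1.0000 + 0.023792 = 1.0238.
⟨E⟩ = Σ Eᵢ e^(−Eᵢ/kT) / Z = (0·1.0000 + 307·0.023792) / 1.0238 = 7.13 meV.

7.13 meV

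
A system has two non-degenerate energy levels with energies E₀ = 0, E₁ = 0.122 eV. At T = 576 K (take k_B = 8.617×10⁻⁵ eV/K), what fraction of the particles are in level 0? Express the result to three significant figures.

k_BT = 8.617×10⁻⁵ × 576 K = 0.049634 eV.
Eᵢ/kT = 0, 2.4580.
Z = Σ e^(−Eᵢ/kT) = e^(−0) + e^(−2.4580) = 1.0000 + 0.085606 = 1.0856.
P₀ = e^(−E₀/kT) / Z = 1.0000/1.0856 = 0.921.

0.921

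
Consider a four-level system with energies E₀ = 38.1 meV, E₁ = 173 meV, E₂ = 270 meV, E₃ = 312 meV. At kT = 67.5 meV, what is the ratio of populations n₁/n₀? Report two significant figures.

0.14

n₁/n₀ = exp[−(E₁−E₀)/kT] = exp(−(134.9 meV)/(67.5 meV)) = exp(-1.999) = 0.14.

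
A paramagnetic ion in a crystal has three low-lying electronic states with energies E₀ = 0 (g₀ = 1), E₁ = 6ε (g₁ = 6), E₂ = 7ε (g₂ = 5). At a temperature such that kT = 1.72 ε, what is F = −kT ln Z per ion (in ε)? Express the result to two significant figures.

-0.41 ε

Eᵢ/kT = 0, 3.488, 4.070.
Z = Σ gᵢe^(−Eᵢ/kT) = 1·e^(−0) + 6·e^(−3.488) + 5·e^(−4.070) = 1.000 + 0.1834 + 0.08539 = 1.269.
F = −kT ln Z = −1.72 × ln(1.269) = −1.72 × 0.2382 = -0.41 ε.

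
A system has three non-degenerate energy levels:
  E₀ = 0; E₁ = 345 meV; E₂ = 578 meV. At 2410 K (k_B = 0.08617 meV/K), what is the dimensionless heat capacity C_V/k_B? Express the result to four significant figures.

0.6496

k_BT = 0.08617 × 2410 K = 207.670 meV.
Eᵢ/kT = 0, 1.66129, 2.78326.
Z = Σ e^(−Eᵢ/kT) = e^(−0) + e^(−1.66129) + e^(−2.78326) = 1.00000 + 0.189894 + 0.0618366 = 1.25173.
⟨E⟩ = 80.8920 meV, ⟨E²⟩ = 34560.8 meV².
C_V/k_B = (⟨E²⟩ − ⟨E⟩²)/(kT)² = (34560.8 − 6543.52)/43126.8 = 0.6496.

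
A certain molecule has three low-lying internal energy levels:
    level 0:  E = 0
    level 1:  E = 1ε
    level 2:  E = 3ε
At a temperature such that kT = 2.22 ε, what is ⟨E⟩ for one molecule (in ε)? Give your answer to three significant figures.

Eᵢ/kT = 0, 0.45045, 1.3514.
Z = Σ e^(−Eᵢ/kT) = e^(−0) + e^(−0.45045) + e^(−1.3514) = 1.0000 + 0.63734 + 0.25888 = 1.8962.
⟨E⟩ = Σ Eᵢ e^(−Eᵢ/kT) / Z = (0·1.0000 + 1·0.63734 + 3·0.25888) / 1.8962 = 0.746 ε.

0.746 ε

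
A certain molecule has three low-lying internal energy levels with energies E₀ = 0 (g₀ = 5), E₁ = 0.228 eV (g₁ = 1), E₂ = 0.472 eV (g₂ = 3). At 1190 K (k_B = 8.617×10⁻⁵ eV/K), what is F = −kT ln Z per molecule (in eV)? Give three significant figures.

-0.168 eV

k_BT = 8.617×10⁻⁵ × 1190 K = 0.10254 eV.
Eᵢ/kT = 0, 2.2235, 4.6031.
Z = Σ gᵢe^(−Eᵢ/kT) = 5·e^(−0) + 1·e^(−2.2235) + 3·e^(−4.6031) = 5.0000 + 0.10823 + 0.030062 = 5.1383.
F = −kT ln Z = −0.10254 × ln(5.1383) = −0.10254 × 1.6367 = -0.168 eV.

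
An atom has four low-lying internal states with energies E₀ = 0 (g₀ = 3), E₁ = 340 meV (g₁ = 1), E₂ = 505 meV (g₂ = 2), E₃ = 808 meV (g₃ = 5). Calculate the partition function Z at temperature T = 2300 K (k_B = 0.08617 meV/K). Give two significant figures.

Z = 3.4

k_BT = 0.08617 × 2300 K = 198.2 meV.
Eᵢ/kT = 0, 1.715, 2.548, 4.077.
Z = Σ gᵢe^(−Eᵢ/kT) = 3·e^(−0) + 1·e^(−1.715) + 2·e^(−2.548) + 5·e^(−4.077) = 3.000 + 0.1800 + 0.1565 + 0.08479 = 3.421.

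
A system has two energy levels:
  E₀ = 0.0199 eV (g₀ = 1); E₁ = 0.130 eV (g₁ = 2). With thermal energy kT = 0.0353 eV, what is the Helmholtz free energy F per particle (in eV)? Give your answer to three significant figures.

Eᵢ/kT = 0.56374, 3.6827.
Z = Σ gᵢe^(−Eᵢ/kT) = 1·e^(−0.56374) + 2·e^(−3.6827) = 0.56908 + 0.050310 = 0.61939.
F = −kT ln Z = −0.0353 × ln(0.61939) = −0.0353 × -0.47902 = 0.0169 eV.

0.0169 eV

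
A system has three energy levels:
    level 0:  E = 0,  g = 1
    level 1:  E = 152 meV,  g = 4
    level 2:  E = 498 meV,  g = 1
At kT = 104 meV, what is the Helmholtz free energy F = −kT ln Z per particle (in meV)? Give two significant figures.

-69 meV

Eᵢ/kT = 0, 1.462, 4.788.
Z = Σ gᵢe^(−Eᵢ/kT) = 1·e^(−0) + 4·e^(−1.462) + 1·e^(−4.788) = 1.000 + 0.9271 + 0.008329 = 1.935.
F = −kT ln Z = −104 × ln(1.935) = −104 × 0.6601 = -69 meV.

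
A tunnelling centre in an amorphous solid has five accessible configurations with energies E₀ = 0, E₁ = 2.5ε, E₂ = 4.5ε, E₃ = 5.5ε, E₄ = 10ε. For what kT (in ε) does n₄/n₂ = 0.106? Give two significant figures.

n₄/n₂ = exp[−(E₄−E₂)/kT] = 0.106.
⇒ (E₄−E₂)/kT = ln(1/0.106) = ln(9.434) = 2.244.
kT = 5.5ε / 2.244 = 2.5 ε.

2.5 ε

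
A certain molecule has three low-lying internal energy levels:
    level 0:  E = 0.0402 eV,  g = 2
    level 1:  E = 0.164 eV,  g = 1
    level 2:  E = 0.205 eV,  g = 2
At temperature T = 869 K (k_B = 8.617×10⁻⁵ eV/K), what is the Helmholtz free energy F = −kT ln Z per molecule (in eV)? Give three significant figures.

-0.0258 eV

k_BT = 8.617×10⁻⁵ × 869 K = 0.074882 eV.
Eᵢ/kT = 0.53684, 2.1901, 2.7376.
Z = Σ gᵢe^(−Eᵢ/kT) = 2·e^(−0.53684) + 1·e^(−2.1901) + 2·e^(−2.7376) = 1.1692 + 0.11191 + 0.12945 = 1.4106.
F = −kT ln Z = −0.074882 × ln(1.4106) = −0.074882 × 0.34402 = -0.0258 eV.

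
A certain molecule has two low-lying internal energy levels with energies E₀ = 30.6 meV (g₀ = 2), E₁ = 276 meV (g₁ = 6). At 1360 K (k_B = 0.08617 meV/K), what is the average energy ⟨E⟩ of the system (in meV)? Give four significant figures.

k_BT = 0.08617 × 1360 K = 117.191 meV.
Eᵢ/kT = 0.261112, 2.35513.
Z = Σ gᵢe^(−Eᵢ/kT) = 2·e^(−0.261112) + 6·e^(−2.35513) = 1.54039 + 0.569287 = 2.10968.
⟨E⟩ = Σ Eᵢ gᵢe^(−Eᵢ/kT) / Z = (30.6·1.54039 + 276·0.569287) / 2.10968 = 96.82 meV.

96.82 meV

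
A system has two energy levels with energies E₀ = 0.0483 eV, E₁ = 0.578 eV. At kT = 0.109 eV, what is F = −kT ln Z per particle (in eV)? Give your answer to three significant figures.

Eᵢ/kT = 0.44312, 5.3028.
Z = Σ e^(−Eᵢ/kT) = e^(−0.44312) + e^(−5.3028) = 0.64203 + 0.0049776 = 0.64701.
F = −kT ln Z = −0.109 × ln(0.64701) = −0.109 × -0.43539 = 0.0475 eV.

0.0475 eV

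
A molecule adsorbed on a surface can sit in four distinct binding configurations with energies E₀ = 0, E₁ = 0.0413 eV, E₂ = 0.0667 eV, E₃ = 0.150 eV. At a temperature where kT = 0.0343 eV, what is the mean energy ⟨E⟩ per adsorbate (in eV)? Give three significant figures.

0.0164 eV

Eᵢ/kT = 0, 1.2041, 1.9446, 4.3732.
Z = Σ e^(−Eᵢ/kT) = e^(−0) + e^(−1.2041) + e^(−1.9446) + e^(−4.3732) = 1.0000 + 0.29996 + 0.14304 + 0.012611 = 1.4556.
⟨E⟩ = Σ Eᵢ e^(−Eᵢ/kT) / Z = (0·1.0000 + 0.0413·0.29996 + 0.0667·0.14304 + 0.150·0.012611) / 1.4556 = 0.0164 eV.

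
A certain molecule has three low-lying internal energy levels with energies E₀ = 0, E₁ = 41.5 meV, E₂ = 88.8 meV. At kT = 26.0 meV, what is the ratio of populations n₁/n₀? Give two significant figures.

0.20

n₁/n₀ = exp[−(E₁−E₀)/kT] = exp(−(41.5 meV)/(26.0 meV)) = exp(-1.596) = 0.20.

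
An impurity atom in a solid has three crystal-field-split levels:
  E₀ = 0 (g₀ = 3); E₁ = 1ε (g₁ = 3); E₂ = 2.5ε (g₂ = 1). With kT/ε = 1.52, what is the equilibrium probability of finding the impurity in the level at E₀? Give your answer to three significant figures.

Eᵢ/kT = 0, 0.65789, 1.6447.
Z = Σ gᵢe^(−Eᵢ/kT) = 3·e^(−0) + 3·e^(−0.65789) + 1·e^(−1.6447) = 3.0000 + 1.5538 + 0.19307 = 4.7469.
P₀ = g₀ e^(−E₀/kT) / Z = 3.0000/4.7469 = 0.632.

0.632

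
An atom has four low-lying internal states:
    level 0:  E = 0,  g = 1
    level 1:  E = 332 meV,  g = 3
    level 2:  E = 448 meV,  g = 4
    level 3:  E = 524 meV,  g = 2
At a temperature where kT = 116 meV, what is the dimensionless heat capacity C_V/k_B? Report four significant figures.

Eᵢ/kT = 0, 2.86207, 3.86207, 4.51724.
Z = Σ gᵢe^(−Eᵢ/kT) = 1·e^(−0) + 3·e^(−2.86207) + 4·e^(−3.86207) + 2·e^(−4.51724) = 1.00000 + 0.171451 + 0.0840977 + 0.0218382 = 1.27739.
⟨E⟩ = 83.0136 meV, ⟨E²⟩ = 32701.8 meV².
C_V/k_B = (⟨E²⟩ − ⟨E⟩²)/(kT)² = (32701.8 − 6891.26)/13456.0 = 1.918.

1.918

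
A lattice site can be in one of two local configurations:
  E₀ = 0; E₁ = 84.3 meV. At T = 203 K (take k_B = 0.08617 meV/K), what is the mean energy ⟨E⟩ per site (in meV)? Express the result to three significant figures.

k_BT = 0.08617 × 203 K = 17.493 meV.
Eᵢ/kT = 0, 4.8191.
Z = Σ e^(−Eᵢ/kT) = e^(−0) + e^(−4.8191) = 1.0000 + 0.0080741 = 1.0081.
⟨E⟩ = Σ Eᵢ e^(−Eᵢ/kT) / Z = (0·1.0000 + 84.3·0.0080741) / 1.0081 = 0.675 meV.

0.675 meV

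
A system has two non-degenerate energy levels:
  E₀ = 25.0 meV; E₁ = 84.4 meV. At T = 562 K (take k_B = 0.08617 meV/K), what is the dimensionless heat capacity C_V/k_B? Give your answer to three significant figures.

0.264

k_BT = 0.08617 × 562 K = 48.428 meV.
Eᵢ/kT = 0.51623, 1.7428.
Z = Σ e^(−Eᵢ/kT) = e^(−0.51623) + e^(−1.7428) = 0.59677 + 0.17503 = 0.77180.
⟨E⟩ = 38.471 meV, ⟨E²⟩ = 2098.7 meV².
C_V/k_B = (⟨E²⟩ − ⟨E⟩²)/(kT)² = (2098.7 − 1480.0)/2345.3 = 0.264.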